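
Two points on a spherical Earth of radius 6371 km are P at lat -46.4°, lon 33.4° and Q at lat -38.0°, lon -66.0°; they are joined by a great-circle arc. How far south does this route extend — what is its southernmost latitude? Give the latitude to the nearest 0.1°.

≈ -55.0°

The great circle lies in the plane with unit normal n̂ = (p₁ × p₂)/|p₁ × p₂|.
Here n̂_z ≈ -0.574; the vertex latitude is φ_max = arccos|n̂_z| ≈ 55.0°.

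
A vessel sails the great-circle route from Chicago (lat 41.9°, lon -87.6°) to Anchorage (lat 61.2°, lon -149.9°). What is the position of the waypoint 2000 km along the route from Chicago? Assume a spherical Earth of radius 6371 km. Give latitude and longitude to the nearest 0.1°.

≈ lat 54.1°, lon -107.5°

The haversine formula gives a central angle δ ≈ 0.720 rad (41.2°) between the endpoints. The total great-circle distance is δ·R ≈ 0.720 × 6371 ≈ 4586 km, so the target fraction is f = 2000/4586 ≈ 0.436.
Interpolate at f ≈ 0.436 with slerp weights a = sin((1−f)δ)/sin δ ≈ 0.599, b = sin(fδ)/sin δ ≈ 0.468.
p = a·p₁ + b·p₂ ≈ (-0.177, -0.559, 0.810); φ = arcsin(p_z) ≈ 54.14°, λ = atan2(p_y, p_x) ≈ -107.54°.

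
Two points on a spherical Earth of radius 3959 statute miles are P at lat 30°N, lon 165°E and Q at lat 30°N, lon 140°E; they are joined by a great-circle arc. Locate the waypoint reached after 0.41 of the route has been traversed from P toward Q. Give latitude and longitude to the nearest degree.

Write both endpoints as unit vectors p₁, p₂ with components (cos φ cos λ, cos φ sin λ, sin φ).
The central angle between the endpoints is δ = arccos(p₁·p₂) ≈ 0.377 rad (21.6°).
Interpolate at f = 0.41 with slerp weights a = sin((1−f)δ)/sin δ ≈ 0.599, b = sin(fδ)/sin δ ≈ 0.418.
p = a·p₁ + b·p₂ ≈ (-0.779, 0.367, 0.509); φ = arcsin(p_z) ≈ 30.58°, λ = atan2(p_y, p_x) ≈ 154.76°.

≈ lat 31°N, lon 155°E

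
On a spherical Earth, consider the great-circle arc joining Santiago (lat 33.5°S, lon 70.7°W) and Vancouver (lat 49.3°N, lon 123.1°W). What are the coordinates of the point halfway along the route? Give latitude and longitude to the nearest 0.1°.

≈ lat 8.8°N, lon 93.5°W

Convert each endpoint to a unit vector on the sphere (x = cos φ cos λ, y = cos φ sin λ, z = sin φ).
The central angle between the endpoints is δ = arccos(p₁·p₂) ≈ 1.658 rad (95.0°).
Interpolate at f = 1/2 with slerp weights a = sin((1−f)δ)/sin δ ≈ 0.740, b = sin(fδ)/sin δ ≈ 0.740.
p = a·p₁ + b·p₂ ≈ (-0.060, -0.986, 0.153); φ = arcsin(p_z) ≈ 8.78°, λ = atan2(p_y, p_x) ≈ -93.46°.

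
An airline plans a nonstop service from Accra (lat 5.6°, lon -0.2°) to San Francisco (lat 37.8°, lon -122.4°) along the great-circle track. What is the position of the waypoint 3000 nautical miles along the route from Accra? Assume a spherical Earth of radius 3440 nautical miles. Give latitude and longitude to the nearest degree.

≈ lat 36°, lon -43°

Convert each endpoint to a unit vector on the sphere (x = cos φ cos λ, y = cos φ sin λ, z = sin φ).
The central angle between the endpoints is δ = arccos(p₁·p₂) ≈ 1.938 rad (111.1°). The total great-circle distance is δ·R ≈ 1.938 × 3440 ≈ 6668 nmi, so the target fraction is f = 3000/6668 ≈ 0.450.
Interpolate at f ≈ 0.450 with slerp weights a = sin((1−f)δ)/sin δ ≈ 0.938, b = sin(fδ)/sin δ ≈ 0.820.
p = a·p₁ + b·p₂ ≈ (0.586, -0.551, 0.594); φ = arcsin(p_z) ≈ 36.47°, λ = atan2(p_y, p_x) ≈ -43.21°.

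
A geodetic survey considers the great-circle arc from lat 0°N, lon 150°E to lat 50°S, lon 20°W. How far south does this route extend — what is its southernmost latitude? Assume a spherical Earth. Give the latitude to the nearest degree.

The great circle lies in the plane with unit normal n̂ = (p₁ × p₂)/|p₁ × p₂|.
Here n̂_z ≈ -0.144; the vertex latitude is φ_max = arccos|n̂_z| ≈ 81.7°.

≈ 82°S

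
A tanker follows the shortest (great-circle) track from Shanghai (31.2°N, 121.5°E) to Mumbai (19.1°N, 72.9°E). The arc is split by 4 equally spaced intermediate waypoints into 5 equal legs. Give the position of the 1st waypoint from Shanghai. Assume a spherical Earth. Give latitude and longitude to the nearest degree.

≈ (30°N, 111°E)

Write both endpoints as unit vectors p₁, p₂ with components (cos φ cos λ, cos φ sin λ, sin φ).
The central angle between the endpoints is δ = arccos(p₁·p₂) ≈ 0.790 rad (45.2°).
Interpolate at f = 1/5 with slerp weights a = sin((1−f)δ)/sin δ ≈ 0.832, b = sin(fδ)/sin δ ≈ 0.221.
p = a·p₁ + b·p₂ ≈ (-0.310, 0.807, 0.503); φ = arcsin(p_z) ≈ 30.22°, λ = atan2(p_y, p_x) ≈ 111.03°.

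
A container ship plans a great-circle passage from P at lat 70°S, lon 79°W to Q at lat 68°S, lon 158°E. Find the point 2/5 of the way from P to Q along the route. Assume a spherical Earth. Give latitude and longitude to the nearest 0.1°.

≈ lat 79.4°S, lon 125.1°W

Convert each endpoint to a unit vector on the sphere (x = cos φ cos λ, y = cos φ sin λ, z = sin φ).
The central angle between the endpoints is δ = arccos(p₁·p₂) ≈ 0.641 rad (36.7°).
Interpolate at f = 2/5 with slerp weights a = sin((1−f)δ)/sin δ ≈ 0.627, b = sin(fδ)/sin δ ≈ 0.424.
p = a·p₁ + b·p₂ ≈ (-0.106, -0.151, -0.983); φ = arcsin(p_z) ≈ -79.35°, λ = atan2(p_y, p_x) ≈ -125.13°.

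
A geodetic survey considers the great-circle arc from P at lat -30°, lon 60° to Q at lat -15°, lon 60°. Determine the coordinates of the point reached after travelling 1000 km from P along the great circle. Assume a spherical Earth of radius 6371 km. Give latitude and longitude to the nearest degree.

The haversine formula gives a central angle δ ≈ 0.262 rad (15.0°) between the endpoints. The total great-circle distance is δ·R ≈ 0.262 × 6371 ≈ 1668 km, so the target fraction is f = 1000/1668 ≈ 0.600.
Interpolate at f ≈ 0.600 with slerp weights a = sin((1−f)δ)/sin δ ≈ 0.404, b = sin(fδ)/sin δ ≈ 0.604.
p = a·p₁ + b·p₂ ≈ (0.467, 0.808, -0.358); φ = arcsin(p_z) ≈ -21.01°, λ = atan2(p_y, p_x) ≈ 60.00°.

≈ lat -21°, lon 60°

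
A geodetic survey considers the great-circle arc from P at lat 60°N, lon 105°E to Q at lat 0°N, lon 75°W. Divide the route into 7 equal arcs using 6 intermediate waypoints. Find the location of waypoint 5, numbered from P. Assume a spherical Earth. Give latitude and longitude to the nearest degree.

≈ lat 34°N, lon 75°W

Convert each endpoint to a unit vector on the sphere (x = cos φ cos λ, y = cos φ sin λ, z = sin φ).
The central angle between the endpoints is δ = arccos(p₁·p₂) ≈ 2.094 rad (120.0°).
Interpolate at f = 5/7 with slerp weights a = sin((1−f)δ)/sin δ ≈ 0.650, b = sin(fδ)/sin δ ≈ 1.151.
p = a·p₁ + b·p₂ ≈ (0.214, -0.798, 0.563); φ = arcsin(p_z) ≈ 34.29°, λ = atan2(p_y, p_x) ≈ -75.00°.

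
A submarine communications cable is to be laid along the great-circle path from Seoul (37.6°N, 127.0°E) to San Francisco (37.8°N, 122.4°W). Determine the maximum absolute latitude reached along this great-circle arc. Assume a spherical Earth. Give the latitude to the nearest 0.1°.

≈ 53.6°N

The great circle lies in the plane with unit normal n̂ = (p₁ × p₂)/|p₁ × p₂|.
Here n̂_z ≈ +0.593; the vertex latitude is φ_max = arccos|n̂_z| ≈ 53.6°.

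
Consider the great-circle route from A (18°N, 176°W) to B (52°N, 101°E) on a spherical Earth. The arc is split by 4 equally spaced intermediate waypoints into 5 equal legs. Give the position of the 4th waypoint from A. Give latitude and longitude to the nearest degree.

Convert each endpoint to a unit vector on the sphere (x = cos φ cos λ, y = cos φ sin λ, z = sin φ).
The central angle between the endpoints is δ = arccos(p₁·p₂) ≈ 1.250 rad (71.6°).
Interpolate at f = 4/5 with slerp weights a = sin((1−f)δ)/sin δ ≈ 0.261, b = sin(fδ)/sin δ ≈ 0.887.
p = a·p₁ + b·p₂ ≈ (-0.352, 0.519, 0.779); φ = arcsin(p_z) ≈ 51.20°, λ = atan2(p_y, p_x) ≈ 124.13°.

≈ (51°N, 124°E)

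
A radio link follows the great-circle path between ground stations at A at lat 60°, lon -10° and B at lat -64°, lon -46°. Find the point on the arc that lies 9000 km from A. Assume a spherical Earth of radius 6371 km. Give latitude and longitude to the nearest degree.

Convert each endpoint to a unit vector on the sphere (x = cos φ cos λ, y = cos φ sin λ, z = sin φ).
The central angle between the endpoints is δ = arccos(p₁·p₂) ≈ 2.216 rad (126.9°). The total great-circle distance is δ·R ≈ 2.216 × 6371 ≈ 14116 km, so the target fraction is f = 9000/14116 ≈ 0.638.
Interpolate at f ≈ 0.638 with slerp weights a = sin((1−f)δ)/sin δ ≈ 0.900, b = sin(fδ)/sin δ ≈ 1.236.
p = a·p₁ + b·p₂ ≈ (0.820, -0.468, -0.331); φ = arcsin(p_z) ≈ -19.33°, λ = atan2(p_y, p_x) ≈ -29.72°.

≈ lat -19°, lon -30°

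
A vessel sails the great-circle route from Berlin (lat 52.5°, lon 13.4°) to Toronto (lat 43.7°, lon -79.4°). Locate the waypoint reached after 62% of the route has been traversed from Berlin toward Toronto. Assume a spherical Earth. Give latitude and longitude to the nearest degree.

The haversine formula gives a central angle δ ≈ 1.016 rad (58.2°) between the endpoints.
Interpolate at f = 0.62 with slerp weights a = sin((1−f)δ)/sin δ ≈ 0.443, b = sin(fδ)/sin δ ≈ 0.693.
p = a·p₁ + b·p₂ ≈ (0.355, -0.430, 0.830); φ = arcsin(p_z) ≈ 56.13°, λ = atan2(p_y, p_x) ≈ -50.50°.

≈ lat 56°, lon -50°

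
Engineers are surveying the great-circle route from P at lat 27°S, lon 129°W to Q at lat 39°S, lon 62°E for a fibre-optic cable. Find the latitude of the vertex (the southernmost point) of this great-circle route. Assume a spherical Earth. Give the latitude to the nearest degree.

The great circle lies in the plane with unit normal n̂ = (p₁ × p₂)/|p₁ × p₂|.
Here n̂_z ≈ -0.144; the vertex latitude is φ_max = arccos|n̂_z| ≈ 81.7°.
Check via Clairaut: cos φ_max = |cos φ₁| · sin C = cos(27.0°)·sin(170.7°) ≈ 0.144, again giving ≈ 81.7°.

≈ 82°S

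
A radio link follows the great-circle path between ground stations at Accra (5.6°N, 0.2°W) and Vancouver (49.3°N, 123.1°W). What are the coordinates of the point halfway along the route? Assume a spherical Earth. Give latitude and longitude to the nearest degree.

≈ 45°N, 41°W

Write both endpoints as unit vectors p₁, p₂ with components (cos φ cos λ, cos φ sin λ, sin φ).
The central angle between the endpoints is δ = arccos(p₁·p₂) ≈ 1.853 rad (106.2°).
Interpolate at f = 1/2 with slerp weights a = sin((1−f)δ)/sin δ ≈ 0.832, b = sin(fδ)/sin δ ≈ 0.832.
p = a·p₁ + b·p₂ ≈ (0.532, -0.458, 0.712); φ = arcsin(p_z) ≈ 45.43°, λ = atan2(p_y, p_x) ≈ -40.70°.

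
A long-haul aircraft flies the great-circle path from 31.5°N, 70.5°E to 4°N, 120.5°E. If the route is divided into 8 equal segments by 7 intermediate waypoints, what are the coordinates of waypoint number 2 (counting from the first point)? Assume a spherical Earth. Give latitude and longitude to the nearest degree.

≈ 26°N, 85°E

Convert each endpoint to a unit vector on the sphere (x = cos φ cos λ, y = cos φ sin λ, z = sin φ).
The central angle between the endpoints is δ = arccos(p₁·p₂) ≈ 0.948 rad (54.3°).
Interpolate at f = 2/8 with slerp weights a = sin((1−f)δ)/sin δ ≈ 0.803, b = sin(fδ)/sin δ ≈ 0.289.
p = a·p₁ + b·p₂ ≈ (0.082, 0.894, 0.440); φ = arcsin(p_z) ≈ 26.10°, λ = atan2(p_y, p_x) ≈ 84.74°.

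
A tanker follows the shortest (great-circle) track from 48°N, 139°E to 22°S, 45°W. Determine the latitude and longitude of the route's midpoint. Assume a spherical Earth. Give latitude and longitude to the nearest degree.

≈ 54°N, 55°W

Write both endpoints as unit vectors p₁, p₂ with components (cos φ cos λ, cos φ sin λ, sin φ).
The central angle between the endpoints is δ = arccos(p₁·p₂) ≈ 2.684 rad (153.8°).
Interpolate at f = 1/2 with slerp weights a = sin((1−f)δ)/sin δ ≈ 2.206, b = sin(fδ)/sin δ ≈ 2.206.
p = a·p₁ + b·p₂ ≈ (0.332, -0.478, 0.813); φ = arcsin(p_z) ≈ 54.40°, λ = atan2(p_y, p_x) ≈ -55.19°.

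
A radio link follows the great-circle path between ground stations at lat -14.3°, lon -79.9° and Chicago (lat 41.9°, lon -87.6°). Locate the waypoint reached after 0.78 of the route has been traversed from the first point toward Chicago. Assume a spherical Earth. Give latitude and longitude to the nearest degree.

≈ lat 30°, lon -85°

From cos δ = sin φ₁ sin φ₂ + cos φ₁ cos φ₂ cos Δλ, the central angle is δ ≈ 0.989 rad (56.6°).
Interpolate at f = 0.78 with slerp weights a = sin((1−f)δ)/sin δ ≈ 0.258, b = sin(fδ)/sin δ ≈ 0.834.
p = a·p₁ + b·p₂ ≈ (0.070, -0.867, 0.493); φ = arcsin(p_z) ≈ 29.57°, λ = atan2(p_y, p_x) ≈ -85.39°.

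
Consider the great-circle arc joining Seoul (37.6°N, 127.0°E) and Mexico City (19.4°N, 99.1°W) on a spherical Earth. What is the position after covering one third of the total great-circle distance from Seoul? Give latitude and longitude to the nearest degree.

≈ (55°N, 174°E)

Convert each endpoint to a unit vector on the sphere (x = cos φ cos λ, y = cos φ sin λ, z = sin φ).
The central angle between the endpoints is δ = arccos(p₁·p₂) ≈ 1.892 rad (108.4°).
Interpolate at f = 1/3 with slerp weights a = sin((1−f)δ)/sin δ ≈ 1.004, b = sin(fδ)/sin δ ≈ 0.621.
p = a·p₁ + b·p₂ ≈ (-0.571, 0.056, 0.819); φ = arcsin(p_z) ≈ 54.97°, λ = atan2(p_y, p_x) ≈ 174.36°.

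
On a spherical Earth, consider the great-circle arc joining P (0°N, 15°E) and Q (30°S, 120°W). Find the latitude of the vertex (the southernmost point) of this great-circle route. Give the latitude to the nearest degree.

The great circle lies in the plane with unit normal n̂ = (p₁ × p₂)/|p₁ × p₂|.
Here n̂_z ≈ -0.775; the vertex latitude is φ_max = arccos|n̂_z| ≈ 39.2°.
Check via Clairaut: cos φ_max = |cos φ₁| · sin C = cos(0.0°)·sin(129.2°) ≈ 0.775, again giving ≈ 39.2°.

≈ 39°S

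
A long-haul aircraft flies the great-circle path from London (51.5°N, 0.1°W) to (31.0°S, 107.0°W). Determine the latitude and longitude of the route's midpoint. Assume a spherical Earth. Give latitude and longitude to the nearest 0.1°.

Write both endpoints as unit vectors p₁, p₂ with components (cos φ cos λ, cos φ sin λ, sin φ).
The central angle between the endpoints is δ = arccos(p₁·p₂) ≈ 2.163 rad (123.9°).
Interpolate at f = 1/2 with slerp weights a = sin((1−f)δ)/sin δ ≈ 1.064, b = sin(fδ)/sin δ ≈ 1.064.
p = a·p₁ + b·p₂ ≈ (0.396, -0.873, 0.285); φ = arcsin(p_z) ≈ 16.54°, λ = atan2(p_y, p_x) ≈ -65.62°.

≈ (16.5°N, 65.6°W)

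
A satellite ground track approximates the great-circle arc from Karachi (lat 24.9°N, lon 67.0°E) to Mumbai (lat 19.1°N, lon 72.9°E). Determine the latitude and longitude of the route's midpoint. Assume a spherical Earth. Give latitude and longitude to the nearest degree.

Convert each endpoint to a unit vector on the sphere (x = cos φ cos λ, y = cos φ sin λ, z = sin φ).
The central angle between the endpoints is δ = arccos(p₁·p₂) ≈ 0.139 rad (8.0°).
Interpolate at f = 1/2 with slerp weights a = sin((1−f)δ)/sin δ ≈ 0.501, b = sin(fδ)/sin δ ≈ 0.501.
p = a·p₁ + b·p₂ ≈ (0.317, 0.871, 0.375); φ = arcsin(p_z) ≈ 22.03°, λ = atan2(p_y, p_x) ≈ 70.01°.

≈ lat 22°N, lon 70°E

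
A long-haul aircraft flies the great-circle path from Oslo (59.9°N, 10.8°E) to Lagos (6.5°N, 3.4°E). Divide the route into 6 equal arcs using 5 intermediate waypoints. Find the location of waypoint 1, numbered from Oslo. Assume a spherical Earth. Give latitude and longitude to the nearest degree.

≈ 51°N, 9°E

From cos δ = sin φ₁ sin φ₂ + cos φ₁ cos φ₂ cos Δλ, the central angle is δ ≈ 0.937 rad (53.7°).
Interpolate at f = 1/6 with slerp weights a = sin((1−f)δ)/sin δ ≈ 0.874, b = sin(fδ)/sin δ ≈ 0.193.
p = a·p₁ + b·p₂ ≈ (0.622, 0.093, 0.778); φ = arcsin(p_z) ≈ 51.04°, λ = atan2(p_y, p_x) ≈ 8.55°.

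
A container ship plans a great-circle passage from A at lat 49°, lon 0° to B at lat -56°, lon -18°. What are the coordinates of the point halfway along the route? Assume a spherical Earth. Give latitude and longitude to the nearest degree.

≈ lat -4°, lon -8°

The haversine formula gives a central angle δ ≈ 1.851 rad (106.1°) between the endpoints.
Interpolate at f = 1/2 with slerp weights a = sin((1−f)δ)/sin δ ≈ 0.831, b = sin(fδ)/sin δ ≈ 0.831.
p = a·p₁ + b·p₂ ≈ (0.988, -0.144, -0.062); φ = arcsin(p_z) ≈ -3.54°, λ = atan2(p_y, p_x) ≈ -8.28°.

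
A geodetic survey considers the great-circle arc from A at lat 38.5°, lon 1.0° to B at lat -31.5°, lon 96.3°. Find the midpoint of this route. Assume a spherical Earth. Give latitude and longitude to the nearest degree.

≈ lat 5°, lon 51°

From cos δ = sin φ₁ sin φ₂ + cos φ₁ cos φ₂ cos Δλ, the central angle is δ ≈ 1.968 rad (112.8°).
Interpolate at f = 1/2 with slerp weights a = sin((1−f)δ)/sin δ ≈ 0.903, b = sin(fδ)/sin δ ≈ 0.903.
p = a·p₁ + b·p₂ ≈ (0.622, 0.778, 0.090); φ = arcsin(p_z) ≈ 5.18°, λ = atan2(p_y, p_x) ≈ 51.34°.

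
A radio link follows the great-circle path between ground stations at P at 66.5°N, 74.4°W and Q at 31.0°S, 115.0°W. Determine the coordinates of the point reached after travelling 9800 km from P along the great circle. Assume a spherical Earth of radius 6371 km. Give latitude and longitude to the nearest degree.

Convert each endpoint to a unit vector on the sphere (x = cos φ cos λ, y = cos φ sin λ, z = sin φ).
The central angle between the endpoints is δ = arccos(p₁·p₂) ≈ 1.785 rad (102.3°). The total great-circle distance is δ·R ≈ 1.785 × 6371 ≈ 11374 km, so the target fraction is f = 9800/11374 ≈ 0.862.
Interpolate at f ≈ 0.862 with slerp weights a = sin((1−f)δ)/sin δ ≈ 0.250, b = sin(fδ)/sin δ ≈ 1.023.
p = a·p₁ + b·p₂ ≈ (-0.344, -0.891, -0.297); φ = arcsin(p_z) ≈ -17.30°, λ = atan2(p_y, p_x) ≈ -111.10°.

≈ 17°S, 111°W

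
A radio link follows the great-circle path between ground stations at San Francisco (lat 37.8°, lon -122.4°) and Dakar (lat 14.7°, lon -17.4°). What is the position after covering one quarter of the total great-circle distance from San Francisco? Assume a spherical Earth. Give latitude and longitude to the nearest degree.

Write both endpoints as unit vectors p₁, p₂ with components (cos φ cos λ, cos φ sin λ, sin φ).
The central angle between the endpoints is δ = arccos(p₁·p₂) ≈ 1.613 rad (92.4°).
Interpolate at f = 1/4 with slerp weights a = sin((1−f)δ)/sin δ ≈ 0.936, b = sin(fδ)/sin δ ≈ 0.393.
p = a·p₁ + b·p₂ ≈ (-0.034, -0.738, 0.674); φ = arcsin(p_z) ≈ 42.34°, λ = atan2(p_y, p_x) ≈ -92.63°.

≈ lat 42°, lon -93°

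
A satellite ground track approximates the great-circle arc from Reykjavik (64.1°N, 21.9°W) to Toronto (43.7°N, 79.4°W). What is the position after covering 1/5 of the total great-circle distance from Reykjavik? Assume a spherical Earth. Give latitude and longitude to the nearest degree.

≈ (63°N, 38°W)

Convert each endpoint to a unit vector on the sphere (x = cos φ cos λ, y = cos φ sin λ, z = sin φ).
The central angle between the endpoints is δ = arccos(p₁·p₂) ≈ 0.658 rad (37.7°).
Interpolate at f = 1/5 with slerp weights a = sin((1−f)δ)/sin δ ≈ 0.822, b = sin(fδ)/sin δ ≈ 0.215.
p = a·p₁ + b·p₂ ≈ (0.362, -0.286, 0.887); φ = arcsin(p_z) ≈ 62.54°, λ = atan2(p_y, p_x) ≈ -38.38°.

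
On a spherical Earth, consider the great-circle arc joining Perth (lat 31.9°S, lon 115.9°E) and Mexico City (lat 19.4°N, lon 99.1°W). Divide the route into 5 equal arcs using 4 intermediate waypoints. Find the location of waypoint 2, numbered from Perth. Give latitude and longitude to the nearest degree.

≈ lat 26°S, lon 176°W

Convert each endpoint to a unit vector on the sphere (x = cos φ cos λ, y = cos φ sin λ, z = sin φ).
The central angle between the endpoints is δ = arccos(p₁·p₂) ≈ 2.553 rad (146.3°).
Interpolate at f = 2/5 with slerp weights a = sin((1−f)δ)/sin δ ≈ 1.799, b = sin(fδ)/sin δ ≈ 1.535.
p = a·p₁ + b·p₂ ≈ (-0.896, -0.056, -0.441); φ = arcsin(p_z) ≈ -26.15°, λ = atan2(p_y, p_x) ≈ -176.44°.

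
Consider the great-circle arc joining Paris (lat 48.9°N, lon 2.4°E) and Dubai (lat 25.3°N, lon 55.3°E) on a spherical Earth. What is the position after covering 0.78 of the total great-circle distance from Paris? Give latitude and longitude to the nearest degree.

≈ lat 32°N, lon 47°E

Write both endpoints as unit vectors p₁, p₂ with components (cos φ cos λ, cos φ sin λ, sin φ).
The central angle between the endpoints is δ = arccos(p₁·p₂) ≈ 0.822 rad (47.1°).
Interpolate at f = 0.78 with slerp weights a = sin((1−f)δ)/sin δ ≈ 0.246, b = sin(fδ)/sin δ ≈ 0.817.
p = a·p₁ + b·p₂ ≈ (0.582, 0.614, 0.534); φ = arcsin(p_z) ≈ 32.28°, λ = atan2(p_y, p_x) ≈ 46.54°.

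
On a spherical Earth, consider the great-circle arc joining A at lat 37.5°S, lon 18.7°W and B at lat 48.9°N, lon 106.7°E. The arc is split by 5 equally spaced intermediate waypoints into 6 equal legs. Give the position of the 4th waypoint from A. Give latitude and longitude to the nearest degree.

Write both endpoints as unit vectors p₁, p₂ with components (cos φ cos λ, cos φ sin λ, sin φ).
The central angle between the endpoints is δ = arccos(p₁·p₂) ≈ 2.435 rad (139.5°).
Interpolate at f = 4/6 with slerp weights a = sin((1−f)δ)/sin δ ≈ 1.118, b = sin(fδ)/sin δ ≈ 1.539.
p = a·p₁ + b·p₂ ≈ (0.549, 0.685, 0.479); φ = arcsin(p_z) ≈ 28.62°, λ = atan2(p_y, p_x) ≈ 51.25°.

≈ lat 29°N, lon 51°E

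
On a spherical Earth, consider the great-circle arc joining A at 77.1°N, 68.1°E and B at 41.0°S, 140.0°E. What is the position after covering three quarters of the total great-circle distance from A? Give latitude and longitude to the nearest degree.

≈ 10°S, 132°E

From cos δ = sin φ₁ sin φ₂ + cos φ₁ cos φ₂ cos Δλ, the central angle is δ ≈ 2.198 rad (126.0°).
Interpolate at f = 3/4 with slerp weights a = sin((1−f)δ)/sin δ ≈ 0.645, b = sin(fδ)/sin δ ≈ 1.232.
p = a·p₁ + b·p₂ ≈ (-0.658, 0.731, -0.179); φ = arcsin(p_z) ≈ -10.31°, λ = atan2(p_y, p_x) ≈ 132.00°.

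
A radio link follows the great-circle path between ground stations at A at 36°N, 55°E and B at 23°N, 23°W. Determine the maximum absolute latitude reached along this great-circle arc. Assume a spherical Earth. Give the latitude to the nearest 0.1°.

≈ 37.9°N

The great circle lies in the plane with unit normal n̂ = (p₁ × p₂)/|p₁ × p₂|.
Here n̂_z ≈ -0.789; the vertex latitude is φ_max = arccos|n̂_z| ≈ 37.9°.
Check via Clairaut: cos φ_max = |cos φ₁| · sin C = cos(36.0°)·sin(77.3°) ≈ 0.789, again giving ≈ 37.9°.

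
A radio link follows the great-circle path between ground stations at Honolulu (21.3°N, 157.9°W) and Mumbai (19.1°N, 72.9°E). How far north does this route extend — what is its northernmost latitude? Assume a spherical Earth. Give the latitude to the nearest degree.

The great circle lies in the plane with unit normal n̂ = (p₁ × p₂)/|p₁ × p₂|.
Here n̂_z ≈ -0.759; the vertex latitude is φ_max = arccos|n̂_z| ≈ 40.6°.

≈ 41°N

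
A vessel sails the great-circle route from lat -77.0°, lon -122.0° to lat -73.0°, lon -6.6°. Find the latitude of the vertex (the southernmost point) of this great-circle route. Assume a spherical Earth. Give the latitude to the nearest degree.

≈ -82°

The great circle lies in the plane with unit normal n̂ = (p₁ × p₂)/|p₁ × p₂|.
Here n̂_z ≈ +0.139; the vertex latitude is φ_max = arccos|n̂_z| ≈ 82.0°.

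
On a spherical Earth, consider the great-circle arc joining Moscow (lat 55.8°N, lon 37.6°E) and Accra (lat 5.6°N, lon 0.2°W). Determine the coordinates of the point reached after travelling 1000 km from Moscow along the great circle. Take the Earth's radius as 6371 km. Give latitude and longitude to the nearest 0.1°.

From cos δ = sin φ₁ sin φ₂ + cos φ₁ cos φ₂ cos Δλ, the central angle is δ ≈ 1.021 rad (58.5°). The total great-circle distance is δ·R ≈ 1.021 × 6371 ≈ 6503 km, so the target fraction is f = 1000/6503 ≈ 0.154.
Interpolate at f ≈ 0.154 with slerp weights a = sin((1−f)δ)/sin δ ≈ 0.892, b = sin(fδ)/sin δ ≈ 0.183.
p = a·p₁ + b·p₂ ≈ (0.580, 0.305, 0.756); φ = arcsin(p_z) ≈ 49.07°, λ = atan2(p_y, p_x) ≈ 27.77°.

≈ lat 49.1°N, lon 27.8°E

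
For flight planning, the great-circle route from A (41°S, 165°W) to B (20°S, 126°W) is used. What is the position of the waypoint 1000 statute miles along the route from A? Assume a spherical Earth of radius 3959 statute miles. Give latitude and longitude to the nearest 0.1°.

Write both endpoints as unit vectors p₁, p₂ with components (cos φ cos λ, cos φ sin λ, sin φ).
The central angle between the endpoints is δ = arccos(p₁·p₂) ≈ 0.683 rad (39.1°). The total great-circle distance is δ·R ≈ 0.683 × 3959 ≈ 2705 mi, so the target fraction is f = 1000/2705 ≈ 0.370.
Interpolate at f ≈ 0.370 with slerp weights a = sin((1−f)δ)/sin δ ≈ 0.661, b = sin(fδ)/sin δ ≈ 0.396.
p = a·p₁ + b·p₂ ≈ (-0.701, -0.430, -0.569); φ = arcsin(p_z) ≈ -34.70°, λ = atan2(p_y, p_x) ≈ -148.46°.

≈ (34.7°S, 148.5°W)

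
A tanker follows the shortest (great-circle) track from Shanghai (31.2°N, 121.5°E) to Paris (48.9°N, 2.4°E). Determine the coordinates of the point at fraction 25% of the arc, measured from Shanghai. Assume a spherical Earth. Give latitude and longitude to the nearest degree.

The haversine formula gives a central angle δ ≈ 1.454 rad (83.3°) between the endpoints.
Interpolate at f = 0.25 with slerp weights a = sin((1−f)δ)/sin δ ≈ 0.893, b = sin(fδ)/sin δ ≈ 0.358.
p = a·p₁ + b·p₂ ≈ (-0.164, 0.661, 0.732); φ = arcsin(p_z) ≈ 47.07°, λ = atan2(p_y, p_x) ≈ 103.93°.

≈ (47°N, 104°E)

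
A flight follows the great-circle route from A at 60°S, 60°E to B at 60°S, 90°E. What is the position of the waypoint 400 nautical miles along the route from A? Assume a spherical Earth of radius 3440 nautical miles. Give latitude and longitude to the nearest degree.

≈ 61°S, 73°E

From cos δ = sin φ₁ sin φ₂ + cos φ₁ cos φ₂ cos Δλ, the central angle is δ ≈ 0.260 rad (14.9°). The total great-circle distance is δ·R ≈ 0.260 × 3440 ≈ 893 nmi, so the target fraction is f = 400/893 ≈ 0.448.
Interpolate at f ≈ 0.448 with slerp weights a = sin((1−f)δ)/sin δ ≈ 0.556, b = sin(fδ)/sin δ ≈ 0.452.
p = a·p₁ + b·p₂ ≈ (0.139, 0.467, -0.873); φ = arcsin(p_z) ≈ -60.84°, λ = atan2(p_y, p_x) ≈ 73.41°.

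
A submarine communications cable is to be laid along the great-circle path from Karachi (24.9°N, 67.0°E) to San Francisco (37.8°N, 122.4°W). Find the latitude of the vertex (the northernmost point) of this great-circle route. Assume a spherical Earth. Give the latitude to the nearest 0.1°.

≈ 82.5°N

The great circle lies in the plane with unit normal n̂ = (p₁ × p₂)/|p₁ × p₂|.
Here n̂_z ≈ +0.131; the vertex latitude is φ_max = arccos|n̂_z| ≈ 82.5°.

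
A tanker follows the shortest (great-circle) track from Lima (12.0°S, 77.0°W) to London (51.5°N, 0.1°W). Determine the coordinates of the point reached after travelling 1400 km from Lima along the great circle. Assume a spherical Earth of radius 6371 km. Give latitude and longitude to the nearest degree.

≈ (2°S, 69°W)

Convert each endpoint to a unit vector on the sphere (x = cos φ cos λ, y = cos φ sin λ, z = sin φ).
The central angle between the endpoints is δ = arccos(p₁·p₂) ≈ 1.596 rad (91.4°). The total great-circle distance is δ·R ≈ 1.596 × 6371 ≈ 10165 km, so the target fraction is f = 1400/10165 ≈ 0.138.
Interpolate at f ≈ 0.138 with slerp weights a = sin((1−f)δ)/sin δ ≈ 0.981, b = sin(fδ)/sin δ ≈ 0.218.
p = a·p₁ + b·p₂ ≈ (0.352, -0.936, -0.033); φ = arcsin(p_z) ≈ -1.91°, λ = atan2(p_y, p_x) ≈ -69.40°.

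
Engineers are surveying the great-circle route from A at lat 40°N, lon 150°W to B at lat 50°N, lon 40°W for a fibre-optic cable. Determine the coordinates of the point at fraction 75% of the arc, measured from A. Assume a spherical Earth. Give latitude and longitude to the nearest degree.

≈ lat 59°N, lon 67°W

Write both endpoints as unit vectors p₁, p₂ with components (cos φ cos λ, cos φ sin λ, sin φ).
The central angle between the endpoints is δ = arccos(p₁·p₂) ≈ 1.241 rad (71.1°).
Interpolate at f = 0.75 with slerp weights a = sin((1−f)δ)/sin δ ≈ 0.323, b = sin(fδ)/sin δ ≈ 0.848.
p = a·p₁ + b·p₂ ≈ (0.203, -0.474, 0.857); φ = arcsin(p_z) ≈ 58.96°, λ = atan2(p_y, p_x) ≈ -66.77°.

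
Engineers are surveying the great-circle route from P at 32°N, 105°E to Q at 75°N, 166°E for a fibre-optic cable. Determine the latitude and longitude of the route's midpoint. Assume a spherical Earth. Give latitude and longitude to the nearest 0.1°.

The haversine formula gives a central angle δ ≈ 0.904 rad (51.8°) between the endpoints.
Interpolate at f = 1/2 with slerp weights a = sin((1−f)δ)/sin δ ≈ 0.556, b = sin(fδ)/sin δ ≈ 0.556.
p = a·p₁ + b·p₂ ≈ (-0.262, 0.490, 0.831); φ = arcsin(p_z) ≈ 56.25°, λ = atan2(p_y, p_x) ≈ 118.09°.

≈ 56.2°N, 118.1°E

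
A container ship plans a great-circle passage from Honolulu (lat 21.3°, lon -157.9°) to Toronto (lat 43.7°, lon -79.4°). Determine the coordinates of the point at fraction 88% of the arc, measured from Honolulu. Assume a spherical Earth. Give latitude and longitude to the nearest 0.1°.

≈ lat 44.3°, lon -90.6°

From cos δ = sin φ₁ sin φ₂ + cos φ₁ cos φ₂ cos Δλ, the central angle is δ ≈ 1.175 rad (67.3°).
Interpolate at f = 0.88 with slerp weights a = sin((1−f)δ)/sin δ ≈ 0.152, b = sin(fδ)/sin δ ≈ 0.931.
p = a·p₁ + b·p₂ ≈ (-0.008, -0.715, 0.699); φ = arcsin(p_z) ≈ 44.33°, λ = atan2(p_y, p_x) ≈ -90.61°.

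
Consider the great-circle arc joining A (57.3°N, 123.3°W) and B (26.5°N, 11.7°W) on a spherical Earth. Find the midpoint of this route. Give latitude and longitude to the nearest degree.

The haversine formula gives a central angle δ ≈ 1.372 rad (78.6°) between the endpoints.
Interpolate at f = 1/2 with slerp weights a = sin((1−f)δ)/sin δ ≈ 0.646, b = sin(fδ)/sin δ ≈ 0.646.
p = a·p₁ + b·p₂ ≈ (0.375, -0.409, 0.832); φ = arcsin(p_z) ≈ 56.31°, λ = atan2(p_y, p_x) ≈ -47.52°.

≈ (56°N, 48°W)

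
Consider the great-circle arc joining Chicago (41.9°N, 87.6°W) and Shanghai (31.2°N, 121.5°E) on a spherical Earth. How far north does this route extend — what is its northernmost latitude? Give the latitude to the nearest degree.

≈ 72°N

The great circle lies in the plane with unit normal n̂ = (p₁ × p₂)/|p₁ × p₂|.
Here n̂_z ≈ -0.317; the vertex latitude is φ_max = arccos|n̂_z| ≈ 71.5°.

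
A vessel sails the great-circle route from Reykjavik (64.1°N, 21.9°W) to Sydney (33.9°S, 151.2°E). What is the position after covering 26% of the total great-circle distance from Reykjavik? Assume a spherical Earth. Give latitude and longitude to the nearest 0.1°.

≈ 75.7°N, 128.1°E

Convert each endpoint to a unit vector on the sphere (x = cos φ cos λ, y = cos φ sin λ, z = sin φ).
The central angle between the endpoints is δ = arccos(p₁·p₂) ≈ 2.609 rad (149.5°).
Interpolate at f = 0.26 with slerp weights a = sin((1−f)δ)/sin δ ≈ 1.844, b = sin(fδ)/sin δ ≈ 1.237.
p = a·p₁ + b·p₂ ≈ (-0.152, 0.194, 0.969); φ = arcsin(p_z) ≈ 75.73°, λ = atan2(p_y, p_x) ≈ 128.09°.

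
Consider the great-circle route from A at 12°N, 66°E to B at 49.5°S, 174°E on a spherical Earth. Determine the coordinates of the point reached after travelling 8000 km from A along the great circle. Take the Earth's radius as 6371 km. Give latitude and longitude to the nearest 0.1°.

Convert each endpoint to a unit vector on the sphere (x = cos φ cos λ, y = cos φ sin λ, z = sin φ).
The central angle between the endpoints is δ = arccos(p₁·p₂) ≈ 1.933 rad (110.8°). The total great-circle distance is δ·R ≈ 1.933 × 6371 ≈ 12316 km, so the target fraction is f = 8000/12316 ≈ 0.650.
Interpolate at f ≈ 0.650 with slerp weights a = sin((1−f)δ)/sin δ ≈ 0.670, b = sin(fδ)/sin δ ≈ 1.017.
p = a·p₁ + b·p₂ ≈ (-0.390, 0.668, -0.634); φ = arcsin(p_z) ≈ -39.33°, λ = atan2(p_y, p_x) ≈ 120.28°.

≈ 39.3°S, 120.3°E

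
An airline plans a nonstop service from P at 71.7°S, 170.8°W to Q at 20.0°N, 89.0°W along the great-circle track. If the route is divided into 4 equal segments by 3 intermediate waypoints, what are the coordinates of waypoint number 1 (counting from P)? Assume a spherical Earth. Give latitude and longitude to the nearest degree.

From cos δ = sin φ₁ sin φ₂ + cos φ₁ cos φ₂ cos Δλ, the central angle is δ ≈ 1.857 rad (106.4°).
Interpolate at f = 1/4 with slerp weights a = sin((1−f)δ)/sin δ ≈ 1.026, b = sin(fδ)/sin δ ≈ 0.467.
p = a·p₁ + b·p₂ ≈ (-0.310, -0.490, -0.815); φ = arcsin(p_z) ≈ -54.54°, λ = atan2(p_y, p_x) ≈ -122.34°.

≈ 55°S, 122°W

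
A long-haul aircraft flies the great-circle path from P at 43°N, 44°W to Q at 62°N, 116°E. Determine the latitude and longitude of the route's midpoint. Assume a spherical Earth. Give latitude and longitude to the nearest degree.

≈ 78°N, 15°W

The haversine formula gives a central angle δ ≈ 1.287 rad (73.8°) between the endpoints.
Interpolate at f = 1/2 with slerp weights a = sin((1−f)δ)/sin δ ≈ 0.625, b = sin(fδ)/sin δ ≈ 0.625.
p = a·p₁ + b·p₂ ≈ (0.200, -0.054, 0.978); φ = arcsin(p_z) ≈ 78.03°, λ = atan2(p_y, p_x) ≈ -15.04°.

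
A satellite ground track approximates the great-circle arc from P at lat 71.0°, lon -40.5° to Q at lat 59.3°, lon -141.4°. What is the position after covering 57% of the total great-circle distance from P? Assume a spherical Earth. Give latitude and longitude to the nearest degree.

≈ lat 72°, lon -114°

From cos δ = sin φ₁ sin φ₂ + cos φ₁ cos φ₂ cos Δλ, the central angle is δ ≈ 0.674 rad (38.6°).
Interpolate at f = 0.57 with slerp weights a = sin((1−f)δ)/sin δ ≈ 0.458, b = sin(fδ)/sin δ ≈ 0.600.
p = a·p₁ + b·p₂ ≈ (-0.126, -0.288, 0.949); φ = arcsin(p_z) ≈ 71.67°, λ = atan2(p_y, p_x) ≈ -113.66°.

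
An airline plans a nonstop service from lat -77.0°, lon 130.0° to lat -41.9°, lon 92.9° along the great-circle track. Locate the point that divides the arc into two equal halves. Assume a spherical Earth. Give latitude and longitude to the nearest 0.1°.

≈ lat -60.4°, lon 101.3°

From cos δ = sin φ₁ sin φ₂ + cos φ₁ cos φ₂ cos Δλ, the central angle is δ ≈ 0.669 rad (38.3°).
Interpolate at f = 1/2 with slerp weights a = sin((1−f)δ)/sin δ ≈ 0.529, b = sin(fδ)/sin δ ≈ 0.529.
p = a·p₁ + b·p₂ ≈ (-0.096, 0.485, -0.869); φ = arcsin(p_z) ≈ -60.38°, λ = atan2(p_y, p_x) ≈ 101.26°.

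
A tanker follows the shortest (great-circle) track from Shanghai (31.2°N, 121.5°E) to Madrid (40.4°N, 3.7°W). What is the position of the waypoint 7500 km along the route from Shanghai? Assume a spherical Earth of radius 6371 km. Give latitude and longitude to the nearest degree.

Write both endpoints as unit vectors p₁, p₂ with components (cos φ cos λ, cos φ sin λ, sin φ).
The central angle between the endpoints is δ = arccos(p₁·p₂) ≈ 1.611 rad (92.3°). The total great-circle distance is δ·R ≈ 1.611 × 6371 ≈ 10261 km, so the target fraction is f = 7500/10261 ≈ 0.731.
Interpolate at f ≈ 0.731 with slerp weights a = sin((1−f)δ)/sin δ ≈ 0.420, b = sin(fδ)/sin δ ≈ 0.924.
p = a·p₁ + b·p₂ ≈ (0.515, 0.261, 0.817); φ = arcsin(p_z) ≈ 54.76°, λ = atan2(p_y, p_x) ≈ 26.90°.

≈ 55°N, 27°E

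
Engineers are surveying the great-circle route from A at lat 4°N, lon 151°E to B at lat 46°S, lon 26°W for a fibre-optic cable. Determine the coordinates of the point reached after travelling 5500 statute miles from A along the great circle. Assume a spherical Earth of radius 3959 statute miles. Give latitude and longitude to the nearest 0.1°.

≈ lat 75.3°S, lon 138.9°E

From cos δ = sin φ₁ sin φ₂ + cos φ₁ cos φ₂ cos Δλ, the central angle is δ ≈ 2.407 rad (137.9°). The total great-circle distance is δ·R ≈ 2.407 × 3959 ≈ 9530 mi, so the target fraction is f = 5500/9530 ≈ 0.577.
Interpolate at f ≈ 0.577 with slerp weights a = sin((1−f)δ)/sin δ ≈ 1.270, b = sin(fδ)/sin δ ≈ 1.468.
p = a·p₁ + b·p₂ ≈ (-0.192, 0.167, -0.967); φ = arcsin(p_z) ≈ -75.27°, λ = atan2(p_y, p_x) ≈ 138.89°.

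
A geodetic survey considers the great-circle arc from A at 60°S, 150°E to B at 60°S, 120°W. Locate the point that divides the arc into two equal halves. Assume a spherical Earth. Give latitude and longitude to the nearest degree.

≈ 68°S, 165°W

The haversine formula gives a central angle δ ≈ 0.723 rad (41.4°) between the endpoints.
Interpolate at f = 1/2 with slerp weights a = sin((1−f)δ)/sin δ ≈ 0.535, b = sin(fδ)/sin δ ≈ 0.535.
p = a·p₁ + b·p₂ ≈ (-0.365, -0.098, -0.926); φ = arcsin(p_z) ≈ -67.79°, λ = atan2(p_y, p_x) ≈ -165.00°.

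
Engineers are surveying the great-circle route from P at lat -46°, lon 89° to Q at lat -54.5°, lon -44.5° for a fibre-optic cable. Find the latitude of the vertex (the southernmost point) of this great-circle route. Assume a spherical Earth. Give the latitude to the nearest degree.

≈ -72°

The great circle lies in the plane with unit normal n̂ = (p₁ × p₂)/|p₁ × p₂|.
Here n̂_z ≈ -0.308; the vertex latitude is φ_max = arccos|n̂_z| ≈ 72.1°.
Check via Clairaut: cos φ_max = |cos φ₁| · sin C = cos(46.0°)·sin(153.7°) ≈ 0.308, again giving ≈ 72.1°.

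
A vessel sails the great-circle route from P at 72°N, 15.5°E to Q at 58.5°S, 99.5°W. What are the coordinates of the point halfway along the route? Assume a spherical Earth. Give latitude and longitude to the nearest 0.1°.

≈ 11.5°N, 63.9°W

Write both endpoints as unit vectors p₁, p₂ with components (cos φ cos λ, cos φ sin λ, sin φ).
The central angle between the endpoints is δ = arccos(p₁·p₂) ≈ 2.645 rad (151.5°).
Interpolate at f = 1/2 with slerp weights a = sin((1−f)δ)/sin δ ≈ 2.034, b = sin(fδ)/sin δ ≈ 2.034.
p = a·p₁ + b·p₂ ≈ (0.430, -0.880, 0.200); φ = arcsin(p_z) ≈ 11.55°, λ = atan2(p_y, p_x) ≈ -63.95°.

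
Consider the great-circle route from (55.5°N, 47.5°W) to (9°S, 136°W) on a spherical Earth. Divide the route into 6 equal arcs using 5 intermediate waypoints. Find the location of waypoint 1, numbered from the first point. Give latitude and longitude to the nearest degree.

Write both endpoints as unit vectors p₁, p₂ with components (cos φ cos λ, cos φ sin λ, sin φ).
The central angle between the endpoints is δ = arccos(p₁·p₂) ≈ 1.685 rad (96.6°).
Interpolate at f = 1/6 with slerp weights a = sin((1−f)δ)/sin δ ≈ 0.993, b = sin(fδ)/sin δ ≈ 0.279.
p = a·p₁ + b·p₂ ≈ (0.182, -0.606, 0.774); φ = arcsin(p_z) ≈ 50.76°, λ = atan2(p_y, p_x) ≈ -73.32°.

≈ (51°N, 73°W)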